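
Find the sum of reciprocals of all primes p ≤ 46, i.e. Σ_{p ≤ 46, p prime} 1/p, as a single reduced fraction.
Σ 1/p = 21460568175640361/13082761331670030

π(46) = 14, so the primes ≤ 46 are [2, 3, 5, 7, 11, 13, 17, 19, 23, 29, 31, 37, 41, 43]. Summing 1/p over these primes: 21460568175640361/13082761331670030 ≈ 1.6404. Mertens estimate ln ln(46) + 0.2615 ≈ 1.6040.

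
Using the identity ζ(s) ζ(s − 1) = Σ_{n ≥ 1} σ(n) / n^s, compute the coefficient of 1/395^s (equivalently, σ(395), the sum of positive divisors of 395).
σ(395) = 480

In the product (Σ m^0/m^s)(Σ k / k^s) = Σ (Σ_{d | n} d) / n^s, the coefficient of 1/n^s is σ(n) = Σ_{d | n} d. For n = 395, divisors are [1, 5, 79, 395]; summing: σ(395) = 480.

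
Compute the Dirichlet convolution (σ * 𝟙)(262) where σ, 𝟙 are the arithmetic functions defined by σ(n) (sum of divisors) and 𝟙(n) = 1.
(σ * 𝟙)(262) = 532

Divisors of 262: [1, 2, 131, 262]. For each d | 262:
  d = 1: σ(1) · 𝟙(262/1) = 1 · 1 = 1
  d = 2: σ(2) · 𝟙(262/2) = 3 · 1 = 3
  d = 131: σ(131) · 𝟙(262/131) = 132 · 1 = 132
  d = 262: σ(262) · 𝟙(262/262) = 396 · 1 = 396
Summing: (σ * 𝟙)(262) = 1 + 3 + 132 + 396 = 532.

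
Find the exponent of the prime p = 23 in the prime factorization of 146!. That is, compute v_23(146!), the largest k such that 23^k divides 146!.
v_23(146!) = 6

Legendre's formula: v_p(n!) = Σ_{k ≥ 1} ⌊n / p^k⌋. For p = 23, n = 146, the terms are:
  ⌊146/23^1⌋ = ⌊146/23⌋ = 6
(the next term ⌊146/23^2⌋ = 0, terminating the sum). Summing: v_23(146!) = 6 = 6.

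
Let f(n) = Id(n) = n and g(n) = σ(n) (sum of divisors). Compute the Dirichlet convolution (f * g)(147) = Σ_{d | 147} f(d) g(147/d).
(Id * σ)(147) = 1134

Divisors of 147: [1, 3, 7, 21, 49, 147]. For each d | 147:
  d = 1: Id(1) · σ(147/1) = 1 · 228 = 228
  d = 3: Id(3) · σ(147/3) = 3 · 57 = 171
  d = 7: Id(7) · σ(147/7) = 7 · 32 = 224
  d = 21: Id(21) · σ(147/21) = 21 · 8 = 168
  d = 49: Id(49) · σ(147/49) = 49 · 4 = 196
  d = 147: Id(147) · σ(147/147) = 147 · 1 = 147
Summing: (Id * σ)(147) = 228 + 171 + 224 + 168 + 196 + 147 = 1134.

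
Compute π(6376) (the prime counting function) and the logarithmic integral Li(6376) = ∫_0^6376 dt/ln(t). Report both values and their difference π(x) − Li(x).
π(6376) = 831;  Li(6376) ≈ 843.48;  π(x) − Li(x) ≈ -12.48.

Direct count of primes ≤ 6376 gives π(6376) = 831. Numerical evaluation of the logarithmic integral gives Li(6376) ≈ 843.48. The difference π(x) − Li(x) ≈ -12.48 is typically negative for small/moderate x (Li(x) overestimates), though Littlewood's theorem shows this sign changes infinitely often.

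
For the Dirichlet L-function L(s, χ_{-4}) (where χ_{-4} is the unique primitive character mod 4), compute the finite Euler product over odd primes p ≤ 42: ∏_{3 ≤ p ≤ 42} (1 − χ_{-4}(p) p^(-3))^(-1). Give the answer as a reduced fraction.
∏ = 317583502136600214370347226405/327754858760764671044087709696

The odd primes p ≤ 42 are [3, 5, 7, 11, 13, 17, 19, 23, 29, 31, 37, 41]. For each, χ(p) = 1 if p ≡ 1 mod 4, χ(p) = −1 if p ≡ 3 mod 4. Taking (1 − χ(p)/p^3)^(-1) = p^3/(p^3 − χ(p)): (1 − (-1)/3^3)^(-1) · (1 − (1)/5^3)^(-1) · (1 − (-1)/7^3)^(-1) · (1 − (-1)/11^3)^(-1) · (1 − (1)/13^3)^(-1) · (1 − (1)/17^3)^(-1) · (1 − (-1)/19^3)^(-1) · (1 − (-1)/23^3)^(-1) · (1 − (1)/29^3)^(-1) · (1 − (-1)/31^3)^(-1) · (1 − (1)/37^3)^(-1) · (1 − (1)/41^3)^(-1) = 317583502136600214370347226405/327754858760764671044087709696.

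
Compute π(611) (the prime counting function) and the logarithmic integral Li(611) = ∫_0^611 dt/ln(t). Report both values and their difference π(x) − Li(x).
π(611) = 111;  Li(611) ≈ 119.36;  π(x) − Li(x) ≈ -8.36.

Direct count of primes ≤ 611 gives π(611) = 111. Numerical evaluation of the logarithmic integral gives Li(611) ≈ 119.36. The difference π(x) − Li(x) ≈ -8.36 is typically negative for small/moderate x (Li(x) overestimates), though Littlewood's theorem shows this sign changes infinitely often.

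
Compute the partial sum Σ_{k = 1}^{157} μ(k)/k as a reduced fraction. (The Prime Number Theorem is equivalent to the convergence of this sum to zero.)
Σ μ(k)/k = 190885929598303660936390858874022658428948558028554264968/842265880802797496205613502094089147906132634473570891010235

Values of μ(k) for 1 ≤ k ≤ 157: μ(1) = 1, μ(2) = -1, μ(3) = -1, μ(5) = -1, μ(6) = 1, μ(7) = -1, μ(10) = 1, μ(11) = -1, μ(13) = -1, μ(14) = 1, μ(15) = 1, μ(17) = -1, μ(19) = -1, μ(21) = 1, μ(22) = 1, μ(23) = -1, μ(26) = 1, μ(29) = -1, μ(30) = -1, μ(31) = -1, μ(33) = 1, μ(34) = 1, μ(35) = 1, μ(37) = -1, μ(38) = 1, μ(39) = 1, μ(41) = -1, μ(42) = -1, μ(43) = -1, μ(46) = 1, μ(47) = -1, μ(51) = 1, μ(53) = -1, μ(55) = 1, μ(57) = 1, μ(58) = 1, μ(59) = -1, μ(61) = -1, μ(62) = 1, μ(65) = 1, μ(66) = -1, μ(67) = -1, μ(69) = 1, μ(70) = -1, μ(71) = -1, μ(73) = -1, μ(74) = 1, μ(77) = 1, μ(78) = -1, μ(79) = -1, μ(82) = 1, μ(83) = -1, μ(85) = 1, μ(86) = 1, μ(87) = 1, μ(89) = -1, μ(91) = 1, μ(93) = 1, μ(94) = 1, μ(95) = 1, μ(97) = -1, μ(101) = -1, μ(102) = -1, μ(103) = -1, μ(105) = -1, μ(106) = 1, μ(107) = -1, μ(109) = -1, μ(110) = -1, μ(111) = 1, μ(113) = -1, μ(114) = -1, μ(115) = 1, μ(118) = 1, μ(119) = 1, μ(122) = 1, μ(123) = 1, μ(127) = -1, μ(129) = 1, μ(130) = -1, μ(131) = -1, μ(133) = 1, μ(134) = 1, μ(137) = -1, μ(138) = -1, μ(139) = -1, μ(141) = 1, μ(142) = 1, μ(143) = 1, μ(145) = 1, μ(146) = 1, μ(149) = -1, μ(151) = -1, μ(154) = -1, μ(155) = 1, μ(157) = -1, with μ = 0 on non-squarefree integers. Summing μ(k)/k for k where μ(k) ≠ 0 gives 190885929598303660936390858874022658428948558028554264968/842265880802797496205613502094089147906132634473570891010235 ≈ 0.0002. (PNT ⟺ this sum → 0 as n → ∞.)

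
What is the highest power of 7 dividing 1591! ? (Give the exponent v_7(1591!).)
v_7(1591!) = 263

Legendre's formula: v_p(n!) = Σ_{k ≥ 1} ⌊n / p^k⌋. For p = 7, n = 1591, the terms are:
  ⌊1591/7^1⌋ = ⌊1591/7⌋ = 227
  ⌊1591/7^2⌋ = ⌊1591/49⌋ = 32
  ⌊1591/7^3⌋ = ⌊1591/343⌋ = 4
(the next term ⌊1591/7^4⌋ = 0, terminating the sum). Summing: v_7(1591!) = 227 + 32 + 4 = 263.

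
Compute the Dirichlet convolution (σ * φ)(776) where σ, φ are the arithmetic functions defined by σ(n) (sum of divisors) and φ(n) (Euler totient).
(σ * φ)(776) = 6208

Divisors of 776: [1, 2, 4, 8, 97, 194, 388, 776]. For each d | 776:
  d = 1: σ(1) · φ(776/1) = 1 · 384 = 384
  d = 2: σ(2) · φ(776/2) = 3 · 192 = 576
  d = 4: σ(4) · φ(776/4) = 7 · 96 = 672
  d = 8: σ(8) · φ(776/8) = 15 · 96 = 1440
  d = 97: σ(97) · φ(776/97) = 98 · 4 = 392
  d = 194: σ(194) · φ(776/194) = 294 · 2 = 588
  d = 388: σ(388) · φ(776/388) = 686 · 1 = 686
  d = 776: σ(776) · φ(776/776) = 1470 · 1 = 1470
Summing: (σ * φ)(776) = 384 + 576 + 672 + 1440 + 392 + 588 + 686 + 1470 = 6208.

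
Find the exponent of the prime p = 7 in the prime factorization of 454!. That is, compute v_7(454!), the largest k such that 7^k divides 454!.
v_7(454!) = 74

Legendre's formula: v_p(n!) = Σ_{k ≥ 1} ⌊n / p^k⌋. For p = 7, n = 454, the terms are:
  ⌊454/7^1⌋ = ⌊454/7⌋ = 64
  ⌊454/7^2⌋ = ⌊454/49⌋ = 9
  ⌊454/7^3⌋ = ⌊454/343⌋ = 1
(the next term ⌊454/7^4⌋ = 0, terminating the sum). Summing: v_7(454!) = 64 + 9 + 1 = 74.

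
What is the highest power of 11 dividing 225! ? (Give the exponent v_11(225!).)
v_11(225!) = 21

Legendre's formula: v_p(n!) = Σ_{k ≥ 1} ⌊n / p^k⌋. For p = 11, n = 225, the terms are:
  ⌊225/11^1⌋ = ⌊225/11⌋ = 20
  ⌊225/11^2⌋ = ⌊225/121⌋ = 1
(the next term ⌊225/11^3⌋ = 0, terminating the sum). Summing: v_11(225!) = 20 + 1 = 21.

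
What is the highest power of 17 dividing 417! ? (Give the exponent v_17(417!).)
v_17(417!) = 25

Legendre's formula: v_p(n!) = Σ_{k ≥ 1} ⌊n / p^k⌋. For p = 17, n = 417, the terms are:
  ⌊417/17^1⌋ = ⌊417/17⌋ = 24
  ⌊417/17^2⌋ = ⌊417/289⌋ = 1
(the next term ⌊417/17^3⌋ = 0, terminating the sum). Summing: v_17(417!) = 24 + 1 = 25.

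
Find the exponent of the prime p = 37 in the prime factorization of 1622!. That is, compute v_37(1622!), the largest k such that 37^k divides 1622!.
v_37(1622!) = 44

Legendre's formula: v_p(n!) = Σ_{k ≥ 1} ⌊n / p^k⌋. For p = 37, n = 1622, the terms are:
  ⌊1622/37^1⌋ = ⌊1622/37⌋ = 43
  ⌊1622/37^2⌋ = ⌊1622/1369⌋ = 1
(the next term ⌊1622/37^3⌋ = 0, terminating the sum). Summing: v_37(1622!) = 43 + 1 = 44.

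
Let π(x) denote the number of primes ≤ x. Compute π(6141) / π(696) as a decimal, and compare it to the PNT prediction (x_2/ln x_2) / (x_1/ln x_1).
π(6141)/π(696) = 800/125 ≈ 6.4000;  PNT prediction ≈ 6.6208.

π(696) = 125 and π(6141) = 800, so π(6141)/π(696) ≈ 6.4000. The PNT-predicted ratio is (6141/ln(6141)) / (696/ln(696)) ≈ 6.6208. The two agree to within a few percent, as expected.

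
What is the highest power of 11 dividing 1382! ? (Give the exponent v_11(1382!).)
v_11(1382!) = 137

Legendre's formula: v_p(n!) = Σ_{k ≥ 1} ⌊n / p^k⌋. For p = 11, n = 1382, the terms are:
  ⌊1382/11^1⌋ = ⌊1382/11⌋ = 125
  ⌊1382/11^2⌋ = ⌊1382/121⌋ = 11
  ⌊1382/11^3⌋ = ⌊1382/1331⌋ = 1
(the next term ⌊1382/11^4⌋ = 0, terminating the sum). Summing: v_11(1382!) = 125 + 11 + 1 = 137.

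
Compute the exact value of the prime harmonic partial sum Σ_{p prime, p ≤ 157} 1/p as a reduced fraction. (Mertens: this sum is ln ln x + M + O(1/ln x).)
Σ 1/p = 67195167335560670940823020383181530154843058347995389615845419/35375166993717494840635767087951744212057570647889977422429870

π(157) = 37, so the primes ≤ 157 are [2, 3, 5, 7, 11, 13, 17, 19, 23, 29, 31, 37, 41, 43, 47, 53, 59, 61, 67, 71, 73, 79, 83, 89, 97, 101, 103, 107, 109, 113, 127, 131, 137, 139, 149, 151, 157]. Summing 1/p over these primes: 67195167335560670940823020383181530154843058347995389615845419/35375166993717494840635767087951744212057570647889977422429870 ≈ 1.8995. Mertens estimate ln ln(157) + 0.2615 ≈ 1.8821.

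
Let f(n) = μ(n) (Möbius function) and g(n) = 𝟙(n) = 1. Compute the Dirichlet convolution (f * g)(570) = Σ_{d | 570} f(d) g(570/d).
(μ * 𝟙)(570) = 0

Divisors of 570: [1, 2, 3, 5, 6, 10, 15, 19, 30, 38, 57, 95, 114, 190, 285, 570]. For each d | 570:
  d = 1: μ(1) · 𝟙(570/1) = 1 · 1 = 1
  d = 2: μ(2) · 𝟙(570/2) = -1 · 1 = -1
  d = 3: μ(3) · 𝟙(570/3) = -1 · 1 = -1
  d = 5: μ(5) · 𝟙(570/5) = -1 · 1 = -1
  d = 6: μ(6) · 𝟙(570/6) = 1 · 1 = 1
  d = 10: μ(10) · 𝟙(570/10) = 1 · 1 = 1
  d = 15: μ(15) · 𝟙(570/15) = 1 · 1 = 1
  d = 19: μ(19) · 𝟙(570/19) = -1 · 1 = -1
  d = 30: μ(30) · 𝟙(570/30) = -1 · 1 = -1
  d = 38: μ(38) · 𝟙(570/38) = 1 · 1 = 1
  d = 57: μ(57) · 𝟙(570/57) = 1 · 1 = 1
  d = 95: μ(95) · 𝟙(570/95) = 1 · 1 = 1
  d = 114: μ(114) · 𝟙(570/114) = -1 · 1 = -1
  d = 190: μ(190) · 𝟙(570/190) = -1 · 1 = -1
  d = 285: μ(285) · 𝟙(570/285) = -1 · 1 = -1
  d = 570: μ(570) · 𝟙(570/570) = 1 · 1 = 1
Summing: (μ * 𝟙)(570) = 1 + -1 + -1 + -1 + 1 + 1 + 1 + -1 + -1 + 1 + 1 + 1 + -1 + -1 + -1 + 1 = 0.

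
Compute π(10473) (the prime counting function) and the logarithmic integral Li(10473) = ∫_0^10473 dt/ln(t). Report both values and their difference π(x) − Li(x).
π(10473) = 1281;  Li(10473) ≈ 1297.36;  π(x) − Li(x) ≈ -16.36.

Direct count of primes ≤ 10473 gives π(10473) = 1281. Numerical evaluation of the logarithmic integral gives Li(10473) ≈ 1297.36. The difference π(x) − Li(x) ≈ -16.36 is typically negative for small/moderate x (Li(x) overestimates), though Littlewood's theorem shows this sign changes infinitely often.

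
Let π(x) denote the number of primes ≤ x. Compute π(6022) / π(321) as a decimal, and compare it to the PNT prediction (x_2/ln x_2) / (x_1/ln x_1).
π(6022)/π(321) = 785/66 ≈ 11.8939;  PNT prediction ≈ 12.4406.

π(321) = 66 and π(6022) = 785, so π(6022)/π(321) ≈ 11.8939. The PNT-predicted ratio is (6022/ln(6022)) / (321/ln(321)) ≈ 12.4406. The two agree to within a few percent, as expected.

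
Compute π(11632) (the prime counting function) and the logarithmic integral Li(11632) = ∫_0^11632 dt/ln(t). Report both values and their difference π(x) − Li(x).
π(11632) = 1398;  Li(11632) ≈ 1421.85;  π(x) − Li(x) ≈ -23.85.

Direct count of primes ≤ 11632 gives π(11632) = 1398. Numerical evaluation of the logarithmic integral gives Li(11632) ≈ 1421.85. The difference π(x) − Li(x) ≈ -23.85 is typically negative for small/moderate x (Li(x) overestimates), though Littlewood's theorem shows this sign changes infinitely often.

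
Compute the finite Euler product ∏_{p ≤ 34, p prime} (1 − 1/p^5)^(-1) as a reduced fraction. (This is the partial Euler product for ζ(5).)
∏ = 1910589921595024369341325427716514697147265/1842548811291065574051999987500114856101888

The primes p ≤ 34 are [2, 3, 5, 7, 11, 13, 17, 19, 23, 29, 31]. For each prime, (1 − 1/p^5)^(-1) = p^5 / (p^5 − 1). The product is (1 − 1/2^5)^(-1), (1 − 1/3^5)^(-1), (1 − 1/5^5)^(-1), (1 − 1/7^5)^(-1), (1 − 1/11^5)^(-1), (1 − 1/13^5)^(-1), (1 − 1/17^5)^(-1), (1 − 1/19^5)^(-1), (1 − 1/23^5)^(-1), (1 − 1/29^5)^(-1), (1 − 1/31^5)^(-1) = ∏ p^5 / (p^5 − 1) = 1910589921595024369341325427716514697147265/1842548811291065574051999987500114856101888.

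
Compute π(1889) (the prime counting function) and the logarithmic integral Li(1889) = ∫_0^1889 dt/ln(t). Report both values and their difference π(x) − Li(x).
π(1889) = 290;  Li(1889) ≈ 300.15;  π(x) − Li(x) ≈ -10.15.

Direct count of primes ≤ 1889 gives π(1889) = 290. Numerical evaluation of the logarithmic integral gives Li(1889) ≈ 300.15. The difference π(x) − Li(x) ≈ -10.15 is typically negative for small/moderate x (Li(x) overestimates), though Littlewood's theorem shows this sign changes infinitely often.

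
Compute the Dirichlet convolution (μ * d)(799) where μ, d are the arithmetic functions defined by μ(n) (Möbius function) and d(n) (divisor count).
(μ * d)(799) = 1

Divisors of 799: [1, 17, 47, 799]. For each d | 799:
  d = 1: μ(1) · d(799/1) = 1 · 4 = 4
  d = 17: μ(17) · d(799/17) = -1 · 2 = -2
  d = 47: μ(47) · d(799/47) = -1 · 2 = -2
  d = 799: μ(799) · d(799/799) = 1 · 1 = 1
Summing: (μ * d)(799) = 4 + -2 + -2 + 1 = 1.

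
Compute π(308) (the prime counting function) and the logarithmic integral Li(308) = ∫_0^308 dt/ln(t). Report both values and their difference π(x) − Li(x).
π(308) = 63;  Li(308) ≈ 69.73;  π(x) − Li(x) ≈ -6.73.

Direct count of primes ≤ 308 gives π(308) = 63. Numerical evaluation of the logarithmic integral gives Li(308) ≈ 69.73. The difference π(x) − Li(x) ≈ -6.73 is typically negative for small/moderate x (Li(x) overestimates), though Littlewood's theorem shows this sign changes infinitely often.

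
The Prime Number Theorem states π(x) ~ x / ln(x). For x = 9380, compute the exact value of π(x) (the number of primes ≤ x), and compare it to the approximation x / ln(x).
π(9380) = 1160;  x/ln(x) ≈ 1025.55;  relative error ≈ 11.59%.

Directly count primes up to 9380: π(9380) = 1160. The PNT approximation gives 9380/ln(9380) ≈ 9380/9.14634 ≈ 1025.55. Relative error (π(x) − x/ln(x)) / π(x) ≈ 11.59%; the approximation is known to undercount slightly (Li(x) is a better estimate).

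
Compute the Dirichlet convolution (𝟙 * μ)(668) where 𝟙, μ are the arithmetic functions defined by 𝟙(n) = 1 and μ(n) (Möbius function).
(𝟙 * μ)(668) = 0

Divisors of 668: [1, 2, 4, 167, 334, 668]. For each d | 668:
  d = 1: 𝟙(1) · μ(668/1) = 1 · 0 = 0
  d = 2: 𝟙(2) · μ(668/2) = 1 · 1 = 1
  d = 4: 𝟙(4) · μ(668/4) = 1 · -1 = -1
  d = 167: 𝟙(167) · μ(668/167) = 1 · 0 = 0
  d = 334: 𝟙(334) · μ(668/334) = 1 · -1 = -1
  d = 668: 𝟙(668) · μ(668/668) = 1 · 1 = 1
Summing: (𝟙 * μ)(668) = 0 + 1 + -1 + 0 + -1 + 1 = 0.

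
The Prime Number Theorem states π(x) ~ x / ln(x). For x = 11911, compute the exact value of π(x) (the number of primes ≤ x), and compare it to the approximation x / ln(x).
π(11911) = 1427;  x/ln(x) ≈ 1269.12;  relative error ≈ 11.06%.

Directly count primes up to 11911: π(11911) = 1427. The PNT approximation gives 11911/ln(11911) ≈ 11911/9.38522 ≈ 1269.12. Relative error (π(x) − x/ln(x)) / π(x) ≈ 11.06%; the approximation is known to undercount slightly (Li(x) is a better estimate).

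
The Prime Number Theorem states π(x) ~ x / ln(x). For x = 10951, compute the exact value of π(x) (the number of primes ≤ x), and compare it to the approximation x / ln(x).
π(10951) = 1330;  x/ln(x) ≈ 1177.38;  relative error ≈ 11.48%.

Directly count primes up to 10951: π(10951) = 1330. The PNT approximation gives 10951/ln(10951) ≈ 10951/9.30119 ≈ 1177.38. Relative error (π(x) − x/ln(x)) / π(x) ≈ 11.48%; the approximation is known to undercount slightly (Li(x) is a better estimate).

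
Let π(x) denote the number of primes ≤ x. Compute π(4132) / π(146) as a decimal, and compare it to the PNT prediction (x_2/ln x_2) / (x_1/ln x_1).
π(4132)/π(146) = 568/34 ≈ 16.7059;  PNT prediction ≈ 16.9390.

π(146) = 34 and π(4132) = 568, so π(4132)/π(146) ≈ 16.7059. The PNT-predicted ratio is (4132/ln(4132)) / (146/ln(146)) ≈ 16.9390. The two agree to within a few percent, as expected.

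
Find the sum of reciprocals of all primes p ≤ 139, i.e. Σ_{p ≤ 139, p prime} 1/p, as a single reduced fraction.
Σ 1/p = 18825509850919239131453102166593625244431364344421618363/10014646650599190067509233131649940057366334653200433090

π(139) = 34, so the primes ≤ 139 are [2, 3, 5, 7, 11, 13, 17, 19, 23, 29, 31, 37, 41, 43, 47, 53, 59, 61, 67, 71, 73, 79, 83, 89, 97, 101, 103, 107, 109, 113, 127, 131, 137, 139]. Summing 1/p over these primes: 18825509850919239131453102166593625244431364344421618363/10014646650599190067509233131649940057366334653200433090 ≈ 1.8798. Mertens estimate ln ln(139) + 0.2615 ≈ 1.8577.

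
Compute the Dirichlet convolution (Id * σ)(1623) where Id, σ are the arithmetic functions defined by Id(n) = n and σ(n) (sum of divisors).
(Id * σ)(1623) = 7581

Divisors of 1623: [1, 3, 541, 1623]. For each d | 1623:
  d = 1: Id(1) · σ(1623/1) = 1 · 2168 = 2168
  d = 3: Id(3) · σ(1623/3) = 3 · 542 = 1626
  d = 541: Id(541) · σ(1623/541) = 541 · 4 = 2164
  d = 1623: Id(1623) · σ(1623/1623) = 1623 · 1 = 1623
Summing: (Id * σ)(1623) = 2168 + 1626 + 2164 + 1623 = 7581.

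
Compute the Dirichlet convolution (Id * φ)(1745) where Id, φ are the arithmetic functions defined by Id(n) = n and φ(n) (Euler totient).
(Id * φ)(1745) = 6273

Divisors of 1745: [1, 5, 349, 1745]. For each d | 1745:
  d = 1: Id(1) · φ(1745/1) = 1 · 1392 = 1392
  d = 5: Id(5) · φ(1745/5) = 5 · 348 = 1740
  d = 349: Id(349) · φ(1745/349) = 349 · 4 = 1396
  d = 1745: Id(1745) · φ(1745/1745) = 1745 · 1 = 1745
Summing: (Id * φ)(1745) = 1392 + 1740 + 1396 + 1745 = 6273.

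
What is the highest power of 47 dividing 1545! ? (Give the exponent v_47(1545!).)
v_47(1545!) = 32

Legendre's formula: v_p(n!) = Σ_{k ≥ 1} ⌊n / p^k⌋. For p = 47, n = 1545, the terms are:
  ⌊1545/47^1⌋ = ⌊1545/47⌋ = 32
(the next term ⌊1545/47^2⌋ = 0, terminating the sum). Summing: v_47(1545!) = 32 = 32.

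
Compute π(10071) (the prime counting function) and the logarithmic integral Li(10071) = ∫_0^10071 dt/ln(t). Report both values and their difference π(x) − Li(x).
π(10071) = 1236;  Li(10071) ≈ 1253.84;  π(x) − Li(x) ≈ -17.84.

Direct count of primes ≤ 10071 gives π(10071) = 1236. Numerical evaluation of the logarithmic integral gives Li(10071) ≈ 1253.84. The difference π(x) − Li(x) ≈ -17.84 is typically negative for small/moderate x (Li(x) overestimates), though Littlewood's theorem shows this sign changes infinitely often.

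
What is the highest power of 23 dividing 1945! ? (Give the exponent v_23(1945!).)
v_23(1945!) = 87

Legendre's formula: v_p(n!) = Σ_{k ≥ 1} ⌊n / p^k⌋. For p = 23, n = 1945, the terms are:
  ⌊1945/23^1⌋ = ⌊1945/23⌋ = 84
  ⌊1945/23^2⌋ = ⌊1945/529⌋ = 3
(the next term ⌊1945/23^3⌋ = 0, terminating the sum). Summing: v_23(1945!) = 84 + 3 = 87.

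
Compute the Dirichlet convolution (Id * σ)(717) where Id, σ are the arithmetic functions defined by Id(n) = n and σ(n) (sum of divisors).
(Id * σ)(717) = 3353

Divisors of 717: [1, 3, 239, 717]. For each d | 717:
  d = 1: Id(1) · σ(717/1) = 1 · 960 = 960
  d = 3: Id(3) · σ(717/3) = 3 · 240 = 720
  d = 239: Id(239) · σ(717/239) = 239 · 4 = 956
  d = 717: Id(717) · σ(717/717) = 717 · 1 = 717
Summing: (Id * σ)(717) = 960 + 720 + 956 + 717 = 3353.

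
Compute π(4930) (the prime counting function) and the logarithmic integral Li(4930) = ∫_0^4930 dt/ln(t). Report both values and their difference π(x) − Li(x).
π(4930) = 657;  Li(4930) ≈ 676.06;  π(x) − Li(x) ≈ -19.06.

Direct count of primes ≤ 4930 gives π(4930) = 657. Numerical evaluation of the logarithmic integral gives Li(4930) ≈ 676.06. The difference π(x) − Li(x) ≈ -19.06 is typically negative for small/moderate x (Li(x) overestimates), though Littlewood's theorem shows this sign changes infinitely often.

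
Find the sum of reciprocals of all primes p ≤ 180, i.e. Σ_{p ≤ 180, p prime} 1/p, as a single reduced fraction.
Σ 1/p = 57342808417705079663327936281722405984299104369358607649920332497341973/29819592777931214269172453467810429868925511217482600306406141434158090

π(180) = 41, so the primes ≤ 180 are [2, 3, 5, 7, 11, 13, 17, 19, 23, 29, 31, 37, 41, 43, 47, 53, 59, 61, 67, 71, 73, 79, 83, 89, 97, 101, 103, 107, 109, 113, 127, 131, 137, 139, 149, 151, 157, 163, 167, 173, 179]. Summing 1/p over these primes: 57342808417705079663327936281722405984299104369358607649920332497341973/29819592777931214269172453467810429868925511217482600306406141434158090 ≈ 1.9230. Mertens estimate ln ln(180) + 0.2615 ≈ 1.9088.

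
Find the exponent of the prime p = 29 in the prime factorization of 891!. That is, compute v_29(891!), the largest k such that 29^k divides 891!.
v_29(891!) = 31

Legendre's formula: v_p(n!) = Σ_{k ≥ 1} ⌊n / p^k⌋. For p = 29, n = 891, the terms are:
  ⌊891/29^1⌋ = ⌊891/29⌋ = 30
  ⌊891/29^2⌋ = ⌊891/841⌋ = 1
(the next term ⌊891/29^3⌋ = 0, terminating the sum). Summing: v_29(891!) = 30 + 1 = 31.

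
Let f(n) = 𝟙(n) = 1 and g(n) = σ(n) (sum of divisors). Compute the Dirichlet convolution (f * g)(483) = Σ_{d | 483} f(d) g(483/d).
(𝟙 * σ)(483) = 1125

Divisors of 483: [1, 3, 7, 21, 23, 69, 161, 483]. For each d | 483:
  d = 1: 𝟙(1) · σ(483/1) = 1 · 768 = 768
  d = 3: 𝟙(3) · σ(483/3) = 1 · 192 = 192
  d = 7: 𝟙(7) · σ(483/7) = 1 · 96 = 96
  d = 21: 𝟙(21) · σ(483/21) = 1 · 24 = 24
  d = 23: 𝟙(23) · σ(483/23) = 1 · 32 = 32
  d = 69: 𝟙(69) · σ(483/69) = 1 · 8 = 8
  d = 161: 𝟙(161) · σ(483/161) = 1 · 4 = 4
  d = 483: 𝟙(483) · σ(483/483) = 1 · 1 = 1
Summing: (𝟙 * σ)(483) = 768 + 192 + 96 + 24 + 32 + 8 + 4 + 1 = 1125.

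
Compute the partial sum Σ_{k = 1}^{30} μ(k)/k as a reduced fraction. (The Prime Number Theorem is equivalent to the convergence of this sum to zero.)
Σ μ(k)/k = -65721449/2156564410

Values of μ(k) for 1 ≤ k ≤ 30: μ(1) = 1, μ(2) = -1, μ(3) = -1, μ(5) = -1, μ(6) = 1, μ(7) = -1, μ(10) = 1, μ(11) = -1, μ(13) = -1, μ(14) = 1, μ(15) = 1, μ(17) = -1, μ(19) = -1, μ(21) = 1, μ(22) = 1, μ(23) = -1, μ(26) = 1, μ(29) = -1, μ(30) = -1, with μ = 0 on non-squarefree integers. Summing μ(k)/k for k where μ(k) ≠ 0 gives -65721449/2156564410 ≈ -0.0305. (PNT ⟺ this sum → 0 as n → ∞.)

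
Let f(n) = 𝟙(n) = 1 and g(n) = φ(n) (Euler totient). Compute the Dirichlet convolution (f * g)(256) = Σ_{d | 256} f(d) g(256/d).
(𝟙 * φ)(256) = 256

Divisors of 256: [1, 2, 4, 8, 16, 32, 64, 128, 256]. For each d | 256:
  d = 1: 𝟙(1) · φ(256/1) = 1 · 128 = 128
  d = 2: 𝟙(2) · φ(256/2) = 1 · 64 = 64
  d = 4: 𝟙(4) · φ(256/4) = 1 · 32 = 32
  d = 8: 𝟙(8) · φ(256/8) = 1 · 16 = 16
  d = 16: 𝟙(16) · φ(256/16) = 1 · 8 = 8
  d = 32: 𝟙(32) · φ(256/32) = 1 · 4 = 4
  d = 64: 𝟙(64) · φ(256/64) = 1 · 2 = 2
  d = 128: 𝟙(128) · φ(256/128) = 1 · 1 = 1
  d = 256: 𝟙(256) · φ(256/256) = 1 · 1 = 1
Summing: (𝟙 * φ)(256) = 128 + 64 + 32 + 16 + 8 + 4 + 2 + 1 + 1 = 256.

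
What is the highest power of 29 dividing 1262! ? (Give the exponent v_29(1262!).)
v_29(1262!) = 44

Legendre's formula: v_p(n!) = Σ_{k ≥ 1} ⌊n / p^k⌋. For p = 29, n = 1262, the terms are:
  ⌊1262/29^1⌋ = ⌊1262/29⌋ = 43
  ⌊1262/29^2⌋ = ⌊1262/841⌋ = 1
(the next term ⌊1262/29^3⌋ = 0, terminating the sum). Summing: v_29(1262!) = 43 + 1 = 44.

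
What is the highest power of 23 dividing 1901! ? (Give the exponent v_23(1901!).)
v_23(1901!) = 85

Legendre's formula: v_p(n!) = Σ_{k ≥ 1} ⌊n / p^k⌋. For p = 23, n = 1901, the terms are:
  ⌊1901/23^1⌋ = ⌊1901/23⌋ = 82
  ⌊1901/23^2⌋ = ⌊1901/529⌋ = 3
(the next term ⌊1901/23^3⌋ = 0, terminating the sum). Summing: v_23(1901!) = 82 + 3 = 85.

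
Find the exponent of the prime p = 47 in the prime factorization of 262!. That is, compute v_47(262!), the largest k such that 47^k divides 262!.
v_47(262!) = 5

Legendre's formula: v_p(n!) = Σ_{k ≥ 1} ⌊n / p^k⌋. For p = 47, n = 262, the terms are:
  ⌊262/47^1⌋ = ⌊262/47⌋ = 5
(the next term ⌊262/47^2⌋ = 0, terminating the sum). Summing: v_47(262!) = 5 = 5.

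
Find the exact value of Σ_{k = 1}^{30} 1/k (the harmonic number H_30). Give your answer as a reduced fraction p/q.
H_30 = 9304682830147/2329089562800

Direct summation: H_30 = 1 + 1/2 + ... + 1/30. The least common denominator is lcm(1, ..., 30) = 2329089562800; over this denominator the numerator is 2329089562800 + 1164544781400 + 776363187600 + 582272390700 + 465817912560 + 388181593800 + 332727080400 + 291136195350 + 258787729200 + 232908956280 + 211735414800 + 194090796900 + 179160735600 + 166363540200 + 155272637520 + 145568097675 + 137005268400 + 129393864600 + 122583661200 + 116454478140 + 110909026800 + 105867707400 + 101264763600 + 97045398450 + 93163582512 + 89580367800 + 86262576400 + 83181770100 + 80313433200 + 77636318760 = 9304682830147, so H_30 = 9304682830147/2329089562800 (already in lowest terms) ≈ 3.99499. (The PNT-adjacent estimate ln(30) + γ ≈ 3.97841 matches within O(1/n).)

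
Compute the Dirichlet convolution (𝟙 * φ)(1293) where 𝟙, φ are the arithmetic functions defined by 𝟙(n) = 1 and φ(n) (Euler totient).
(𝟙 * φ)(1293) = 1293

Divisors of 1293: [1, 3, 431, 1293]. For each d | 1293:
  d = 1: 𝟙(1) · φ(1293/1) = 1 · 860 = 860
  d = 3: 𝟙(3) · φ(1293/3) = 1 · 430 = 430
  d = 431: 𝟙(431) · φ(1293/431) = 1 · 2 = 2
  d = 1293: 𝟙(1293) · φ(1293/1293) = 1 · 1 = 1
Summing: (𝟙 * φ)(1293) = 860 + 430 + 2 + 1 = 1293.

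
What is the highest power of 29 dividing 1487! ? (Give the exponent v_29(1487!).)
v_29(1487!) = 52

Legendre's formula: v_p(n!) = Σ_{k ≥ 1} ⌊n / p^k⌋. For p = 29, n = 1487, the terms are:
  ⌊1487/29^1⌋ = ⌊1487/29⌋ = 51
  ⌊1487/29^2⌋ = ⌊1487/841⌋ = 1
(the next term ⌊1487/29^3⌋ = 0, terminating the sum). Summing: v_29(1487!) = 51 + 1 = 52.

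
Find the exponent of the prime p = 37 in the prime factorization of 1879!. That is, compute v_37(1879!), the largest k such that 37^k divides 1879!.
v_37(1879!) = 51

Legendre's formula: v_p(n!) = Σ_{k ≥ 1} ⌊n / p^k⌋. For p = 37, n = 1879, the terms are:
  ⌊1879/37^1⌋ = ⌊1879/37⌋ = 50
  ⌊1879/37^2⌋ = ⌊1879/1369⌋ = 1
(the next term ⌊1879/37^3⌋ = 0, terminating the sum). Summing: v_37(1879!) = 50 + 1 = 51.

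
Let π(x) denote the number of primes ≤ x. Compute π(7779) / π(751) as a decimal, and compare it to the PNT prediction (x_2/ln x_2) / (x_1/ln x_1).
π(7779)/π(751) = 985/133 ≈ 7.4060;  PNT prediction ≈ 7.6554.

π(751) = 133 and π(7779) = 985, so π(7779)/π(751) ≈ 7.4060. The PNT-predicted ratio is (7779/ln(7779)) / (751/ln(751)) ≈ 7.6554. The two agree to within a few percent, as expected.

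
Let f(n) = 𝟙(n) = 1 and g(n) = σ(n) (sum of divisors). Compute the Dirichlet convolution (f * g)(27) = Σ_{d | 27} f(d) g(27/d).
(𝟙 * σ)(27) = 58

Divisors of 27: [1, 3, 9, 27]. For each d | 27:
  d = 1: 𝟙(1) · σ(27/1) = 1 · 40 = 40
  d = 3: 𝟙(3) · σ(27/3) = 1 · 13 = 13
  d = 9: 𝟙(9) · σ(27/9) = 1 · 4 = 4
  d = 27: 𝟙(27) · σ(27/27) = 1 · 1 = 1
Summing: (𝟙 * σ)(27) = 40 + 13 + 4 + 1 = 58.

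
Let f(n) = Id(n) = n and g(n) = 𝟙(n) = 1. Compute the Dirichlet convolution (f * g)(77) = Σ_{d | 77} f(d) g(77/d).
(Id * 𝟙)(77) = 96

Divisors of 77: [1, 7, 11, 77]. For each d | 77:
  d = 1: Id(1) · 𝟙(77/1) = 1 · 1 = 1
  d = 7: Id(7) · 𝟙(77/7) = 7 · 1 = 7
  d = 11: Id(11) · 𝟙(77/11) = 11 · 1 = 11
  d = 77: Id(77) · 𝟙(77/77) = 77 · 1 = 77
Summing: (Id * 𝟙)(77) = 1 + 7 + 11 + 77 = 96.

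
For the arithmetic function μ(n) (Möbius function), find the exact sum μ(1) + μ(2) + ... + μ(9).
Σ_{n ≤ 9} μ(n) = -2

Compute μ(n) for each 1 ≤ n ≤ 9: μ(1) = 1, μ(2) = -1, μ(3) = -1, μ(4) = 0, μ(5) = -1, μ(6) = 1, μ(7) = -1, μ(8) = 0, μ(9) = 0. Summing all 9 values: -2. (Mertens function M(x) = Σ_{n ≤ x} μ(n); on average M(x) should be small (PNT ⟺ M(x) = o(x)).)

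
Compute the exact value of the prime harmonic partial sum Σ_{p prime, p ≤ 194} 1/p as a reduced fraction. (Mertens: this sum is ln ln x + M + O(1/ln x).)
Σ 1/p = 385774678978047295113064712800727674369526436922217581784412894295689697835549/198962376391690981640415251545285153602734402721821058212203976095413910572270

π(194) = 44, so the primes ≤ 194 are [2, 3, 5, 7, 11, 13, 17, 19, 23, 29, 31, 37, 41, 43, 47, 53, 59, 61, 67, 71, 73, 79, 83, 89, 97, 101, 103, 107, 109, 113, 127, 131, 137, 139, 149, 151, 157, 163, 167, 173, 179, 181, 191, 193]. Summing 1/p over these primes: 385774678978047295113064712800727674369526436922217581784412894295689697835549/198962376391690981640415251545285153602734402721821058212203976095413910572270 ≈ 1.9389. Mertens estimate ln ln(194) + 0.2615 ≈ 1.9231.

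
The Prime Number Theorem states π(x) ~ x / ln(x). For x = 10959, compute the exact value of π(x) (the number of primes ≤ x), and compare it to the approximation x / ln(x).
π(10959) = 1331;  x/ln(x) ≈ 1178.14;  relative error ≈ 11.48%.

Directly count primes up to 10959: π(10959) = 1331. The PNT approximation gives 10959/ln(10959) ≈ 10959/9.30192 ≈ 1178.14. Relative error (π(x) − x/ln(x)) / π(x) ≈ 11.48%; the approximation is known to undercount slightly (Li(x) is a better estimate).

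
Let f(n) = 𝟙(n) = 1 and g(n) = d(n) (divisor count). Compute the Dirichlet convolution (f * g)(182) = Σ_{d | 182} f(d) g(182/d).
(𝟙 * d)(182) = 27

Divisors of 182: [1, 2, 7, 13, 14, 26, 91, 182]. For each d | 182:
  d = 1: 𝟙(1) · d(182/1) = 1 · 8 = 8
  d = 2: 𝟙(2) · d(182/2) = 1 · 4 = 4
  d = 7: 𝟙(7) · d(182/7) = 1 · 4 = 4
  d = 13: 𝟙(13) · d(182/13) = 1 · 4 = 4
  d = 14: 𝟙(14) · d(182/14) = 1 · 2 = 2
  d = 26: 𝟙(26) · d(182/26) = 1 · 2 = 2
  d = 91: 𝟙(91) · d(182/91) = 1 · 2 = 2
  d = 182: 𝟙(182) · d(182/182) = 1 · 1 = 1
Summing: (𝟙 * d)(182) = 8 + 4 + 4 + 4 + 2 + 2 + 2 + 1 = 27.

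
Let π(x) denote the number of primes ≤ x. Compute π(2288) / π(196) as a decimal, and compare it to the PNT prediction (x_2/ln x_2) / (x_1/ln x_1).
π(2288)/π(196) = 340/44 ≈ 7.7273;  PNT prediction ≈ 7.9652.

π(196) = 44 and π(2288) = 340, so π(2288)/π(196) ≈ 7.7273. The PNT-predicted ratio is (2288/ln(2288)) / (196/ln(196)) ≈ 7.9652. The two agree to within a few percent, as expected.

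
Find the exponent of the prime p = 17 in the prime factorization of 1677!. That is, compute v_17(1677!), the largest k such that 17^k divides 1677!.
v_17(1677!) = 103

Legendre's formula: v_p(n!) = Σ_{k ≥ 1} ⌊n / p^k⌋. For p = 17, n = 1677, the terms are:
  ⌊1677/17^1⌋ = ⌊1677/17⌋ = 98
  ⌊1677/17^2⌋ = ⌊1677/289⌋ = 5
(the next term ⌊1677/17^3⌋ = 0, terminating the sum). Summing: v_17(1677!) = 98 + 5 = 103.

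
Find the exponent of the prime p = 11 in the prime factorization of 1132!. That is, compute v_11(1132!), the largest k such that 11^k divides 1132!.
v_11(1132!) = 111

Legendre's formula: v_p(n!) = Σ_{k ≥ 1} ⌊n / p^k⌋. For p = 11, n = 1132, the terms are:
  ⌊1132/11^1⌋ = ⌊1132/11⌋ = 102
  ⌊1132/11^2⌋ = ⌊1132/121⌋ = 9
(the next term ⌊1132/11^3⌋ = 0, terminating the sum). Summing: v_11(1132!) = 102 + 9 = 111.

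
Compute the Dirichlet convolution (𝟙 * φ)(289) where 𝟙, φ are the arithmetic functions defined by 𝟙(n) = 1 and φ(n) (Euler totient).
(𝟙 * φ)(289) = 289

Divisors of 289: [1, 17, 289]. For each d | 289:
  d = 1: 𝟙(1) · φ(289/1) = 1 · 272 = 272
  d = 17: 𝟙(17) · φ(289/17) = 1 · 16 = 16
  d = 289: 𝟙(289) · φ(289/289) = 1 · 1 = 1
Summing: (𝟙 * φ)(289) = 272 + 16 + 1 = 289.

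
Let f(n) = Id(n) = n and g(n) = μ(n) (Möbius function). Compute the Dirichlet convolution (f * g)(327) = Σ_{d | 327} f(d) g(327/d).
(Id * μ)(327) = 216

Divisors of 327: [1, 3, 109, 327]. For each d | 327:
  d = 1: Id(1) · μ(327/1) = 1 · 1 = 1
  d = 3: Id(3) · μ(327/3) = 3 · -1 = -3
  d = 109: Id(109) · μ(327/109) = 109 · -1 = -109
  d = 327: Id(327) · μ(327/327) = 327 · 1 = 327
Summing: (Id * μ)(327) = 1 + -3 + -109 + 327 = 216.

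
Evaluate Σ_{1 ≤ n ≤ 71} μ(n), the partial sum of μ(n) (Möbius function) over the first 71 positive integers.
Σ_{n ≤ 71} μ(n) = -3

Compute μ(n) for each 1 ≤ n ≤ 71: μ(1) = 1, μ(2) = -1, μ(3) = -1, μ(4) = 0, μ(5) = -1, μ(6) = 1, μ(7) = -1, μ(8) = 0, μ(9) = 0, μ(10) = 1, μ(11) = -1, μ(12) = 0, μ(13) = -1, μ(14) = 1, μ(15) = 1, μ(16) = 0, μ(17) = -1, μ(18) = 0, μ(19) = -1, μ(20) = 0, μ(21) = 1, μ(22) = 1, μ(23) = -1, μ(24) = 0, μ(25) = 0, μ(26) = 1, μ(27) = 0, μ(28) = 0, μ(29) = -1, μ(30) = -1, μ(31) = -1, μ(32) = 0, μ(33) = 1, μ(34) = 1, μ(35) = 1, μ(36) = 0, μ(37) = -1, μ(38) = 1, μ(39) = 1, μ(40) = 0, μ(41) = -1, μ(42) = -1, μ(43) = -1, μ(44) = 0, μ(45) = 0, μ(46) = 1, μ(47) = -1, μ(48) = 0, μ(49) = 0, μ(50) = 0, μ(51) = 1, μ(52) = 0, μ(53) = -1, μ(54) = 0, μ(55) = 1, μ(56) = 0, μ(57) = 1, μ(58) = 1, μ(59) = -1, μ(60) = 0, μ(61) = -1, μ(62) = 1, μ(63) = 0, μ(64) = 0, μ(65) = 1, μ(66) = -1, μ(67) = -1, μ(68) = 0, μ(69) = 1, μ(70) = -1, μ(71) = -1. Summing all 71 values: -3. (Mertens function M(x) = Σ_{n ≤ x} μ(n); on average M(x) should be small (PNT ⟺ M(x) = o(x)).)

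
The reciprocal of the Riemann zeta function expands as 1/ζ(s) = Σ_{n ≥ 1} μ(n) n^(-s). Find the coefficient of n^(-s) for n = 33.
μ(33) = 1

Factor n = 33 = 3 · 11. μ(n) = 0 if any exponent ≥ 2 (not squarefree); otherwise μ(n) = (−1)^{ω(n)} where ω(n) is the number of distinct prime factors. Applying: μ(33) = 1.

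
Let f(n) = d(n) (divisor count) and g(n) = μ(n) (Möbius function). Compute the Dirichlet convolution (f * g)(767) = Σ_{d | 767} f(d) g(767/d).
(d * μ)(767) = 1

Divisors of 767: [1, 13, 59, 767]. For each d | 767:
  d = 1: d(1) · μ(767/1) = 1 · 1 = 1
  d = 13: d(13) · μ(767/13) = 2 · -1 = -2
  d = 59: d(59) · μ(767/59) = 2 · -1 = -2
  d = 767: d(767) · μ(767/767) = 4 · 1 = 4
Summing: (d * μ)(767) = 1 + -2 + -2 + 4 = 1.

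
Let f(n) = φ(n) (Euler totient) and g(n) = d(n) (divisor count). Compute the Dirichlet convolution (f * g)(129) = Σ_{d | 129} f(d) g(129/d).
(φ * d)(129) = 176

Divisors of 129: [1, 3, 43, 129]. For each d | 129:
  d = 1: φ(1) · d(129/1) = 1 · 4 = 4
  d = 3: φ(3) · d(129/3) = 2 · 2 = 4
  d = 43: φ(43) · d(129/43) = 42 · 2 = 84
  d = 129: φ(129) · d(129/129) = 84 · 1 = 84
Summing: (φ * d)(129) = 4 + 4 + 84 + 84 = 176.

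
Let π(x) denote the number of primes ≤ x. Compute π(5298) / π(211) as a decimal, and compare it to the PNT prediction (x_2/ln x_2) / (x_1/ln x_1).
π(5298)/π(211) = 702/47 ≈ 14.9362;  PNT prediction ≈ 15.6710.

π(211) = 47 and π(5298) = 702, so π(5298)/π(211) ≈ 14.9362. The PNT-predicted ratio is (5298/ln(5298)) / (211/ln(211)) ≈ 15.6710. The two agree to within a few percent, as expected.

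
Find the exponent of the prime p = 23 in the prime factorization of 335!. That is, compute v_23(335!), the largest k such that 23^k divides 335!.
v_23(335!) = 14

Legendre's formula: v_p(n!) = Σ_{k ≥ 1} ⌊n / p^k⌋. For p = 23, n = 335, the terms are:
  ⌊335/23^1⌋ = ⌊335/23⌋ = 14
(the next term ⌊335/23^2⌋ = 0, terminating the sum). Summing: v_23(335!) = 14 = 14.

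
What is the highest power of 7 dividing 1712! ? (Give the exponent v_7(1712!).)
v_7(1712!) = 282

Legendre's formula: v_p(n!) = Σ_{k ≥ 1} ⌊n / p^k⌋. For p = 7, n = 1712, the terms are:
  ⌊1712/7^1⌋ = ⌊1712/7⌋ = 244
  ⌊1712/7^2⌋ = ⌊1712/49⌋ = 34
  ⌊1712/7^3⌋ = ⌊1712/343⌋ = 4
(the next term ⌊1712/7^4⌋ = 0, terminating the sum). Summing: v_7(1712!) = 244 + 34 + 4 = 282.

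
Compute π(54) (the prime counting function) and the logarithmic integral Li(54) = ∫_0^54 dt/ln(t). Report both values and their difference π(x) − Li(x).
π(54) = 16;  Li(54) ≈ 19.48;  π(x) − Li(x) ≈ -3.48.

Direct count of primes ≤ 54 gives π(54) = 16. Numerical evaluation of the logarithmic integral gives Li(54) ≈ 19.48. The difference π(x) − Li(x) ≈ -3.48 is typically negative for small/moderate x (Li(x) overestimates), though Littlewood's theorem shows this sign changes infinitely often.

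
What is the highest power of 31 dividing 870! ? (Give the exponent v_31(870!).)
v_31(870!) = 28

Legendre's formula: v_p(n!) = Σ_{k ≥ 1} ⌊n / p^k⌋. For p = 31, n = 870, the terms are:
  ⌊870/31^1⌋ = ⌊870/31⌋ = 28
(the next term ⌊870/31^2⌋ = 0, terminating the sum). Summing: v_31(870!) = 28 = 28.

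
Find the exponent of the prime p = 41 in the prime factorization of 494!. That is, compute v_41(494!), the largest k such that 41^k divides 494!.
v_41(494!) = 12

Legendre's formula: v_p(n!) = Σ_{k ≥ 1} ⌊n / p^k⌋. For p = 41, n = 494, the terms are:
  ⌊494/41^1⌋ = ⌊494/41⌋ = 12
(the next term ⌊494/41^2⌋ = 0, terminating the sum). Summing: v_41(494!) = 12 = 12.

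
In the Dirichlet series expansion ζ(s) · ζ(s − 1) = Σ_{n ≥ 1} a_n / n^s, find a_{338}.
σ(338) = 549

In the product (Σ m^0/m^s)(Σ k / k^s) = Σ (Σ_{d | n} d) / n^s, the coefficient of 1/n^s is σ(n) = Σ_{d | n} d. For n = 338, divisors are [1, 2, 13, 26, 169, 338]; summing: σ(338) = 549.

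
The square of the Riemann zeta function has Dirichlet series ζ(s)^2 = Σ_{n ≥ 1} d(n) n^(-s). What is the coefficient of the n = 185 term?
d(185) = 4

ζ(s)^2 = (Σ 1/m^s)(Σ 1/k^s). The coefficient of 1/n^s in the product is the number of ordered pairs (m, k) with mk = n, which equals d(n). For n = 185, divisors are [1, 5, 37, 185], so d(185) = 4.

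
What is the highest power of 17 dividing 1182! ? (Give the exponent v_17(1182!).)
v_17(1182!) = 73

Legendre's formula: v_p(n!) = Σ_{k ≥ 1} ⌊n / p^k⌋. For p = 17, n = 1182, the terms are:
  ⌊1182/17^1⌋ = ⌊1182/17⌋ = 69
  ⌊1182/17^2⌋ = ⌊1182/289⌋ = 4
(the next term ⌊1182/17^3⌋ = 0, terminating the sum). Summing: v_17(1182!) = 69 + 4 = 73.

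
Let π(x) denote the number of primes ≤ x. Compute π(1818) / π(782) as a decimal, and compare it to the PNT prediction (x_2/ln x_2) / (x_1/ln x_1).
π(1818)/π(782) = 280/137 ≈ 2.0438;  PNT prediction ≈ 2.0635.

π(782) = 137 and π(1818) = 280, so π(1818)/π(782) ≈ 2.0438. The PNT-predicted ratio is (1818/ln(1818)) / (782/ln(782)) ≈ 2.0635. The two agree to within a few percent, as expected.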